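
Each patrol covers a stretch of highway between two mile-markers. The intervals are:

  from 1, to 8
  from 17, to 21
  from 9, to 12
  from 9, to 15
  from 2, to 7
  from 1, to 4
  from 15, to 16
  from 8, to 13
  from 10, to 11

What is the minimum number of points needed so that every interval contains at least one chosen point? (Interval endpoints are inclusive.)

Process intervals by earliest right end; each time one isn't hit yet, stab at its right endpoint.
By right end: [1,4]  [2,7]  [1,8]  [10,11]  [9,12]  [8,13]  [9,15]  [15,16]  [17,21]
[1,4] uncovered → point at 4; [10,11] uncovered → point at 11; [15,16] uncovered → point at 16; [17,21] uncovered → point at 21.
Points: 4, 11, 16, 21 (4 total).

4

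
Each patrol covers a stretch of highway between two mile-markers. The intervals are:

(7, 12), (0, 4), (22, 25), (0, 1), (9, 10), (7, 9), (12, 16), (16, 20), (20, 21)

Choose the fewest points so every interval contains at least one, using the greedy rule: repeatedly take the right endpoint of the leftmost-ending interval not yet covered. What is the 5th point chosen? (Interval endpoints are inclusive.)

Sorted: [0,1] [0,4] [7,9] [9,10] [7,12] [12,16] [16,20] [20,21] [22,25]
{[0,1],[0,4]} hit by 1; {[7,9],[9,10],[7,12]} hit by 9; {[12,16],[16,20]} hit by 16; {[20,21]} hit by 21; {[22,25]} hit by 25.
Points: 1, 9, 16, 21, 25 (5 total).

25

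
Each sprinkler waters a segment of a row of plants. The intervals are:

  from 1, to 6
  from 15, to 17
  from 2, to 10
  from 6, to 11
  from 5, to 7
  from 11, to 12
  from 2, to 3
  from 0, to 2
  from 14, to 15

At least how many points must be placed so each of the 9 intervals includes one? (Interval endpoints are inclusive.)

Process intervals by earliest right end; each time one isn't hit yet, stab at its right endpoint.
Sorted: [0,2] [2,3] [1,6] [5,7] [2,10] [6,11] [11,12] [14,15] [15,17]
{[0,2],[2,3],[1,6]} hit by 2; {[5,7],[2,10],[6,11]} hit by 7; {[11,12]} hit by 12; {[14,15],[15,17]} hit by 15.
Points: 2, 7, 12, 15 (4 total).

4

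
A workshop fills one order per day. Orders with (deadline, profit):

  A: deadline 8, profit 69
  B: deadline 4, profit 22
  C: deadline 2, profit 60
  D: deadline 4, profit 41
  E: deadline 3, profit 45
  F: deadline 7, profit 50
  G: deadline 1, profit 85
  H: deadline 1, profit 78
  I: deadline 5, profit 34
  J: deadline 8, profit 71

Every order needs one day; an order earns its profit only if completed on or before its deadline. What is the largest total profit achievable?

Profit order: G=85 H=78 J=71 A=69 C=60 F=50 E=45 D=41 I=34 B=22
Assign: G→slot 1, H skipped, J→slot 8, A→slot 7, C→slot 2, F→slot 6, E→slot 3, D→slot 4, I→slot 5, B skipped.
Slots: [1:G] [2:C] [3:E] [4:D] [5:I] [6:F] [7:A] [8:J]
Profit = 85 + 60 + 45 + 41 + 34 + 50 + 69 + 71 = 455

455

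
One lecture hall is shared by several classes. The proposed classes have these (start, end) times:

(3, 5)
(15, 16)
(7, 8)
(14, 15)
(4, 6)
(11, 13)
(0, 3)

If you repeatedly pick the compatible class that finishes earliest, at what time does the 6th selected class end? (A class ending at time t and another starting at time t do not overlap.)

16

Sort by end time and greedily take each interval whose start is ≥ the last chosen end.
By end time: (0,3), (3,5), (4,6), (7,8), (11,13), (14,15), (15,16).
Pick (0,3); next start ≥ 3 → (3,5); next start ≥ 5 → (7,8); next start ≥ 8 → (11,13); next start ≥ 13 → (14,15); next start ≥ 15 → (15,16).
Selected: (0,3) (3,5) (7,8) (11,13) (14,15) (15,16)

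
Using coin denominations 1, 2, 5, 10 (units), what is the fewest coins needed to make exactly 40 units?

Greedy: take as many of the largest coin as possible, then repeat with the remainder.
40 − 4×10→0
Total coins = 4 = 4

4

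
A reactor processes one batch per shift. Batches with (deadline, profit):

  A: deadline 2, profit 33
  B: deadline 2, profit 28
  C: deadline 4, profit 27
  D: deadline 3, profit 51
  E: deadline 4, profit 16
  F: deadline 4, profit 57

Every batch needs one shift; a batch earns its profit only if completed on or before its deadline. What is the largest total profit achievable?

Sort by profit descending; place each in the latest free slot ≤ its deadline.
By profit: F(d4,57), D(d3,51), A(d2,33), B(d2,28), C(d4,27), E(d4,16)
F→slot 4; D→slot 3; A→slot 2; B→slot 1; C skipped; E skipped.
Profit = 28 + 33 + 51 + 57 = 169

169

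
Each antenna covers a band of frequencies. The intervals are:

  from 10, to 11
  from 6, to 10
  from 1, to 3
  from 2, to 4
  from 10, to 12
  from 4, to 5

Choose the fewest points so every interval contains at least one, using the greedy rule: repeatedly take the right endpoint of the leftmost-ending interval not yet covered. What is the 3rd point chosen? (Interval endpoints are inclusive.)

10

By right end: [1,3]  [2,4]  [4,5]  [6,10]  [10,11]  [10,12]
[1,3] uncovered → point at 3; [4,5] uncovered → point at 5; [6,10] uncovered → point at 10.
Points: 3, 5, 10 (3 total).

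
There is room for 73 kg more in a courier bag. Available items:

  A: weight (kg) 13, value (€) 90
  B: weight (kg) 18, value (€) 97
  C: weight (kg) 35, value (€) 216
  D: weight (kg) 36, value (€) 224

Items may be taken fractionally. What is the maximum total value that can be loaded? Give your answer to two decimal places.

462.11

Greedy by value/weight ratio, highest first.
Ratios (sorted): A 6.92, D 6.22, C 6.17, B 5.39
take A (13 @ 90); take D (36 @ 224); take 24/35 of C → 148.11. Capacity used 73/73.
Total value = 462.11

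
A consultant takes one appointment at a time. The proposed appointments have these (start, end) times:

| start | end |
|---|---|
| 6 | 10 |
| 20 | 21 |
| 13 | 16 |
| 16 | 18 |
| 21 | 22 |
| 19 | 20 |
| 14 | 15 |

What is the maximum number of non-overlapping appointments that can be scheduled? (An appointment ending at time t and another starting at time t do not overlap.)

Greedy by earliest finish: after sorting by end time, pick each interval compatible with the last pick.
By end time: (6,10), (14,15), (13,16), (16,18), (19,20), (20,21), (21,22).
Pick (6,10); next start ≥ 10 → (14,15); next start ≥ 15 → (16,18); next start ≥ 18 → (19,20); next start ≥ 20 → (20,21); next start ≥ 21 → (21,22).
Selected 6 appointments.

6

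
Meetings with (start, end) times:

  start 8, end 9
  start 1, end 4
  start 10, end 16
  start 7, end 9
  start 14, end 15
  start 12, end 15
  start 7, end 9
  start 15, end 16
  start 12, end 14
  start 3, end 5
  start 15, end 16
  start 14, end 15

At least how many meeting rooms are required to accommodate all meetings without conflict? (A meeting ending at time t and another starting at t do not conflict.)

4

The answer is the maximum number of intervals overlapping at any instant.
Events (time:±→running): 1:+→1 3:+→2 4:-→1 5:-→0 7:+→1 7:+→2 8:+→3 9:-→2 9:-→1 9:-→0 10:+→1 12:+→2 12:+→3 14:-→2 14:+→3 14:+→4 … peak 4.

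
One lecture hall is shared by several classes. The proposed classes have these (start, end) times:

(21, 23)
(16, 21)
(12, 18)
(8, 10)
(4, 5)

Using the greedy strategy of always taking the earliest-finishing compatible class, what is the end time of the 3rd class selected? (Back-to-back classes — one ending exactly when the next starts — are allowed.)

18

By end time: (4,5), (8,10), (12,18), (16,21), (21,23).
Pick (4,5); next start ≥ 5 → (8,10); next start ≥ 10 → (12,18); next start ≥ 18 → (21,23).
Selected: (4,5) (8,10) (12,18) (21,23)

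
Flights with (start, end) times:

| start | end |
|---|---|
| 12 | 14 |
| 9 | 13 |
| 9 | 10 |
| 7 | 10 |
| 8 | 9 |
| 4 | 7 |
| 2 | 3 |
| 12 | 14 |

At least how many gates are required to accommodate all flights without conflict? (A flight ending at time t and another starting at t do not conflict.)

3

Count concurrent intervals with a sweep; the peak is the room count.
starts: [2, 4, 7, 8, 9, 9, 12, 12]
ends:   [3, 7, 9, 10, 10, 13, 14, 14]
s2→1 e3→0 s4→1 e7→0 s7→1 s8→2 e9→1 s9→2 s9→3  — peak 3.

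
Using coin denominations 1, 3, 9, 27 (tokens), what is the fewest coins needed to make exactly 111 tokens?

5

Greedy: take as many of the largest coin as possible, then repeat with the remainder.
111 = 4×27 + 1×3
Total coins = 4 + 1 = 5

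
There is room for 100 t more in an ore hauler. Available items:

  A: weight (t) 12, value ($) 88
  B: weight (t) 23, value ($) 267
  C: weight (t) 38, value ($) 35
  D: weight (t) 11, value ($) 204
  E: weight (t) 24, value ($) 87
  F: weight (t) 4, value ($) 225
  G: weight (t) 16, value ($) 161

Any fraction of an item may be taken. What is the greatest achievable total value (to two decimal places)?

1041.21

Sort by value per unit weight and fill in that order.
Order: F (225/4=56.25) > D (204/11=18.55) > B (267/23=11.61) > G (161/16=10.06) > A (88/12=7.33) > E (87/24=3.62) > C (35/38=0.92)
Fill: take F (4 @ 225) → take D (11 @ 204) → take B (23 @ 267) → take G (16 @ 161) → take A (12 @ 88) → take E (24 @ 87) → take 10/38 of C → 9.21; 100/100 used.
Total value = 1041.21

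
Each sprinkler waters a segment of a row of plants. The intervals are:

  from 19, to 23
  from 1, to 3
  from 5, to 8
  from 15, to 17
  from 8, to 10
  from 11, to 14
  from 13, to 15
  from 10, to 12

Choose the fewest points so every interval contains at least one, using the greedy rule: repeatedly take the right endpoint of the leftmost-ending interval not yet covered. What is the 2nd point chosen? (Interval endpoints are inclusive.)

8

Sort by right endpoint; whenever an interval is uncovered, place a point at its right end.
Sorted: [1,3] [5,8] [8,10] [10,12] [11,14] [13,15] [15,17] [19,23]
{[1,3]} hit by 3; {[5,8],[8,10]} hit by 8; {[10,12],[11,14]} hit by 12; {[13,15],[15,17]} hit by 15; {[19,23]} hit by 23.
Points: 3, 8, 12, 15, 23 (5 total).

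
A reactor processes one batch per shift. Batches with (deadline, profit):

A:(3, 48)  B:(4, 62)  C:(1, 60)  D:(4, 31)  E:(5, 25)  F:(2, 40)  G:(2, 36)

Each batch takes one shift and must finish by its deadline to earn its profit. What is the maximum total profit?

Take jobs in profit order; each goes to the latest open slot no later than its deadline.
By profit: B(d4,62), C(d1,60), A(d3,48), F(d2,40), G(d2,36), D(d4,31), E(d5,25)
B→slot 4; C→slot 1; A→slot 3; F→slot 2; G skipped; D skipped; E→slot 5.
Profit = 60 + 40 + 48 + 62 + 25 = 235

235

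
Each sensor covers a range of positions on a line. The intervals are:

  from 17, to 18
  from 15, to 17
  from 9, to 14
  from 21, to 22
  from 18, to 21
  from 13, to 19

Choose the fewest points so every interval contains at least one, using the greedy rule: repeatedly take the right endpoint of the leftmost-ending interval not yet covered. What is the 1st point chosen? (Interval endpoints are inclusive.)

14

Process intervals by earliest right end; each time one isn't hit yet, stab at its right endpoint.
Sorted: [9,14] [15,17] [17,18] [13,19] [18,21] [21,22]
{[9,14]} hit by 14; {[15,17],[17,18],[13,19]} hit by 17; {[18,21],[21,22]} hit by 21.
Points: 14, 17, 21 (3 total).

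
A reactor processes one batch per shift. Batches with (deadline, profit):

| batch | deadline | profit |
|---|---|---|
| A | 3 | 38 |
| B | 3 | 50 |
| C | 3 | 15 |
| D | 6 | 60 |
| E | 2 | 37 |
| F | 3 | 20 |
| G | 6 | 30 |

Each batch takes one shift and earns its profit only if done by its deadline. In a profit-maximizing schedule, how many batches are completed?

5

Sort by profit descending; place each in the latest free slot ≤ its deadline.
Profit order: D=60 B=50 A=38 E=37 G=30 F=20 C=15
Assign: D→slot 6, B→slot 3, A→slot 2, E→slot 1, G→slot 5, F skipped, C skipped.
Slots: [1:E] [2:A] [3:B] [5:G] [6:D]
5 of 7 scheduled.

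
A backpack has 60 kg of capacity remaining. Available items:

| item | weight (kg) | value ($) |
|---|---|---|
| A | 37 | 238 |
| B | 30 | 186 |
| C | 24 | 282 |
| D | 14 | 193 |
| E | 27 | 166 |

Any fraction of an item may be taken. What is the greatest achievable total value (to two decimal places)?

616.51

Greedy by value/weight ratio, highest first.
Order: D (193/14=13.79) > C (282/24=11.75) > A (238/37=6.43) > B (186/30=6.20) > E (166/27=6.15)
Fill: take D (14 @ 193) → take C (24 @ 282) → take 22/37 of A → 141.51; 60/60 used.
Total value = 616.51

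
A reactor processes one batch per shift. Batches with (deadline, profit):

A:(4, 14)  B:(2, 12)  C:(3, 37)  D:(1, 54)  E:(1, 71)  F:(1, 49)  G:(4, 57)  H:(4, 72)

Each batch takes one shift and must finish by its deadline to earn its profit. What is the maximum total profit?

Profit order: H=72 E=71 G=57 D=54 F=49 C=37 A=14 B=12
Assign: H→slot 4, E→slot 1, G→slot 3, D skipped, F skipped, C→slot 2, A skipped, B skipped.
Slots: [1:E] [2:C] [3:G] [4:H]
Profit = 71 + 37 + 57 + 72 = 237

237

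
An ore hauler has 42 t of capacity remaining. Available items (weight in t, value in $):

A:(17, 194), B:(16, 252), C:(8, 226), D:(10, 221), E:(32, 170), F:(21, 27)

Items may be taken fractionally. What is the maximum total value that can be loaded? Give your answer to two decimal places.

790.29

Order: C (226/8=28.25) > D (221/10=22.10) > B (252/16=15.75) > A (194/17=11.41) > E (170/32=5.31) > F (27/21=1.29)
Fill: take C (8 @ 226) → take D (10 @ 221) → take B (16 @ 252) → take 8/17 of A → 91.29; 42/42 used.
Total value = 790.29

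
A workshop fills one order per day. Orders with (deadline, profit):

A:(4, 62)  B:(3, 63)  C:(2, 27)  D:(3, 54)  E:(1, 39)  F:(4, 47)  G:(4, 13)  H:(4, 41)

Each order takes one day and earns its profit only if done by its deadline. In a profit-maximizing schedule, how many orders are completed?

4

Sort by profit descending; place each in the latest free slot ≤ its deadline.
Profit order: B=63 A=62 D=54 F=47 H=41 E=39 C=27 G=13
Assign: B→slot 3, A→slot 4, D→slot 2, F→slot 1, H skipped, E skipped, C skipped, G skipped.
Slots: [1:F] [2:D] [3:B] [4:A]
4 of 8 scheduled.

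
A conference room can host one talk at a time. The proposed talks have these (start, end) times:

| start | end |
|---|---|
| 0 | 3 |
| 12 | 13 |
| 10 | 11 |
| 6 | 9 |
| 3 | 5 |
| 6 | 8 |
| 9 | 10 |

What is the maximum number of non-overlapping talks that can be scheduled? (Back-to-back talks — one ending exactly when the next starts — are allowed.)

By end time: (0,3), (3,5), (6,8), (6,9), (9,10), (10,11), (12,13).
Pick (0,3); next start ≥ 3 → (3,5); next start ≥ 5 → (6,8); next start ≥ 8 → (9,10); next start ≥ 10 → (10,11); next start ≥ 11 → (12,13).
Selected 6 talks.

6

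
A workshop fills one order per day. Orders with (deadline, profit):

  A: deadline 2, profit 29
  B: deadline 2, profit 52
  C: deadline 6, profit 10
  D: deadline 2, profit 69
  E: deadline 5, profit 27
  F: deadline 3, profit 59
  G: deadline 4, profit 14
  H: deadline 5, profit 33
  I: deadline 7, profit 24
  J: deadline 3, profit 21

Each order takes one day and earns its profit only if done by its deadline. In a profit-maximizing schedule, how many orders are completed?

7

Profit order: D=69 F=59 B=52 H=33 A=29 E=27 I=24 J=21 G=14 C=10
Assign: D→slot 2, F→slot 3, B→slot 1, H→slot 5, A skipped, E→slot 4, I→slot 7, J skipped, G skipped, C→slot 6.
Slots: [1:B] [2:D] [3:F] [4:E] [5:H] [6:C] [7:I]
7 of 10 scheduled.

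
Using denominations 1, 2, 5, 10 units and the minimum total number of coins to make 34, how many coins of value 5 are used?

0

Greedy: take as many of the largest coin as possible, then repeat with the remainder.
34 − 3×10→4 − 2×2→0
Count of 5: 0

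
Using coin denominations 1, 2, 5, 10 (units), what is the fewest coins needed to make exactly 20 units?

Use the largest denomination that fits, subtract, and repeat.
20 = 2×10
Total coins = 2 = 2

2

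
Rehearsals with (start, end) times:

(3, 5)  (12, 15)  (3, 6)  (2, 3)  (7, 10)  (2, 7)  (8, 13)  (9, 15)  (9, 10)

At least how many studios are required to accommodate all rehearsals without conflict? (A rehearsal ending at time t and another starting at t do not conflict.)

Events (time:±→running): 2:+→1 2:+→2 3:-→1 3:+→2 3:+→3 5:-→2 6:-→1 7:-→0 7:+→1 8:+→2 9:+→3 9:+→4 … peak 4.

4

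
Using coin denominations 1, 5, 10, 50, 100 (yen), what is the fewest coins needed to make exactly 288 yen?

10

Use the largest denomination that fits, subtract, and repeat.
288 = 2×100 + 1×50 + 3×10 + 1×5 + 3×1
Total coins = 2 + 1 + 3 + 1 + 3 = 10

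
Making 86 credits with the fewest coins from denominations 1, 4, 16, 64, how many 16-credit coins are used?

Greedy: take as many of the largest coin as possible, then repeat with the remainder.
86 = 1×64 + 1×16 + 1×4 + 2×1
Count of 16: 1

1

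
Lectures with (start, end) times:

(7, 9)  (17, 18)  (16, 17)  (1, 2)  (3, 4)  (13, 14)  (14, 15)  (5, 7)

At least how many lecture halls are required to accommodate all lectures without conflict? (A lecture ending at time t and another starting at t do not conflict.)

1

starts: [1, 3, 5, 7, 13, 14, 16, 17]
ends:   [2, 4, 7, 9, 14, 15, 17, 18]
s1→1  — peak 1.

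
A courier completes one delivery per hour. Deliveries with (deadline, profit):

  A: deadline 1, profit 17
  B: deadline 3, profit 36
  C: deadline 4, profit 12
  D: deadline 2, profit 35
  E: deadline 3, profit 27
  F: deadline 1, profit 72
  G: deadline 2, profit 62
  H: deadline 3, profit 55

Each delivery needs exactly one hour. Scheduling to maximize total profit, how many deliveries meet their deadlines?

Take jobs in profit order; each goes to the latest open slot no later than its deadline.
Profit order: F=72 G=62 H=55 B=36 D=35 E=27 A=17 C=12
Assign: F→slot 1, G→slot 2, H→slot 3, B skipped, D skipped, E skipped, A skipped, C→slot 4.
Slots: [1:F] [2:G] [3:H] [4:C]
4 of 8 scheduled.

4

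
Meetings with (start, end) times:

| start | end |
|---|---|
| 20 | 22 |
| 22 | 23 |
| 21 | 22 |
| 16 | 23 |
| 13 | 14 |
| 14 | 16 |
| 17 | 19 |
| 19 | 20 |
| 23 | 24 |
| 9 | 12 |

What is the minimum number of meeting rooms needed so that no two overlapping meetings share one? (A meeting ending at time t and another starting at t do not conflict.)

starts: [9, 13, 14, 16, 17, 19, 20, 21, 22, 23]
ends:   [12, 14, 16, 19, 20, 22, 22, 23, 23, 24]
s9→1 e12→0 s13→1 e14→0 s14→1 e16→0 s16→1 s17→2 e19→1 s19→2 e20→1 s20→2 s21→3  — peak 3.

3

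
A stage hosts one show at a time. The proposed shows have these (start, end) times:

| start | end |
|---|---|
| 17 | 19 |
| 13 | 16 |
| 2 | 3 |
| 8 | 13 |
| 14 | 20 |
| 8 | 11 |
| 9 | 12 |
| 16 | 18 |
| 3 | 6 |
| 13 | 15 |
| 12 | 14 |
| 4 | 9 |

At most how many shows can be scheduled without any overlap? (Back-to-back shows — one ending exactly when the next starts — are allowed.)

5

By end time: (2,3), (3,6), (4,9), (8,11), (9,12), (8,13), (12,14), (13,15), (13,16), (16,18), (17,19), (14,20).
Pick (2,3); next start ≥ 3 → (3,6); next start ≥ 6 → (8,11); next start ≥ 11 → (12,14); next start ≥ 14 → (16,18).
Selected 5 shows.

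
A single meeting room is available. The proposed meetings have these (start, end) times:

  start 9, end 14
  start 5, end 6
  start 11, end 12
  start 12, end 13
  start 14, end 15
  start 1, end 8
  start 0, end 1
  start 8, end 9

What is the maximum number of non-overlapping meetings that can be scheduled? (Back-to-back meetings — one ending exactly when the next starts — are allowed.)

6

By end time: (0,1), (5,6), (1,8), (8,9), (11,12), (12,13), (9,14), (14,15).
Pick (0,1); next start ≥ 1 → (5,6); next start ≥ 6 → (8,9); next start ≥ 9 → (11,12); next start ≥ 12 → (12,13); next start ≥ 13 → (14,15).
Selected 6 meetings.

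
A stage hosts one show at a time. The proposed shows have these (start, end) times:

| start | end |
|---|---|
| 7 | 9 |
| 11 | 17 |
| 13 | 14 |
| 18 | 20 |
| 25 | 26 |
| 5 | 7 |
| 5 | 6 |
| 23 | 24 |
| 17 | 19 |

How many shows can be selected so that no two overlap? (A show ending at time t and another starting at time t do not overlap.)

6

Greedy by earliest finish: after sorting by end time, pick each interval compatible with the last pick.
By end time: (5,6), (5,7), (7,9), (13,14), (11,17), (17,19), (18,20), (23,24), (25,26).
Pick (5,6); next start ≥ 6 → (7,9); next start ≥ 9 → (13,14); next start ≥ 14 → (17,19); next start ≥ 19 → (23,24); next start ≥ 24 → (25,26).
Selected 6 shows.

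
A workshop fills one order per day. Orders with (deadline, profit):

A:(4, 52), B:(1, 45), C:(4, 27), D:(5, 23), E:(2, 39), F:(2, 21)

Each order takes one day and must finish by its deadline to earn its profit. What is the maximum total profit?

186

Profit order: A=52 B=45 E=39 C=27 D=23 F=21
Assign: A→slot 4, B→slot 1, E→slot 2, C→slot 3, D→slot 5, F skipped.
Slots: [1:B] [2:E] [3:C] [4:A] [5:D]
Profit = 45 + 39 + 27 + 52 + 23 = 186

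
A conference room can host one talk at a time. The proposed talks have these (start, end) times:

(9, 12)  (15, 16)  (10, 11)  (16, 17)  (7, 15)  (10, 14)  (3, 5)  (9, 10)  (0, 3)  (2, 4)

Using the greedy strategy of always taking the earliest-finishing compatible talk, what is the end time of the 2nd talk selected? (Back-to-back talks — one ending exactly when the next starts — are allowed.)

By end time: (0,3), (2,4), (3,5), (9,10), (10,11), (9,12), (10,14), (7,15), (15,16), (16,17).
Pick (0,3); next start ≥ 3 → (3,5); next start ≥ 5 → (9,10); next start ≥ 10 → (10,11); next start ≥ 11 → (15,16); next start ≥ 16 → (16,17).
Selected: (0,3) (3,5) (9,10) (10,11) (15,16) (16,17)

5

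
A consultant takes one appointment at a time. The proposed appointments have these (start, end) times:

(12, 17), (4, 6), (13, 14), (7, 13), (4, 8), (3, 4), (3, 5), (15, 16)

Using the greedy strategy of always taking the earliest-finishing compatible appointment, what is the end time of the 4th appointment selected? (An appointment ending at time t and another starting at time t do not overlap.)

Sort by end time and greedily take each interval whose start is ≥ the last chosen end.
Sorted by end: (3,4)  (3,5)  (4,6)  (4,8)  (7,13)  (13,14)  (15,16)  (12,17)
take (3,4); take (4,6); skip (4,8); take (7,13); take (13,14); take (15,16).
Selected: (3,4) (4,6) (7,13) (13,14) (15,16)

14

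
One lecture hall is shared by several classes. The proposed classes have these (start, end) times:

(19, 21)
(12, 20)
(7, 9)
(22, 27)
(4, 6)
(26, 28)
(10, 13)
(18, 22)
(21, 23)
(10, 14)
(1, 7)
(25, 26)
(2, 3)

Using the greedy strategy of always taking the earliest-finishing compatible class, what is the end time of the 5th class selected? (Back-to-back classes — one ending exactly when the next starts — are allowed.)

21

Greedy by earliest finish: after sorting by end time, pick each interval compatible with the last pick.
By end time: (2,3), (4,6), (1,7), (7,9), (10,13), (10,14), (12,20), (19,21), (18,22), (21,23), (25,26), (22,27), (26,28).
Pick (2,3); next start ≥ 3 → (4,6); next start ≥ 6 → (7,9); next start ≥ 9 → (10,13); next start ≥ 13 → (19,21); next start ≥ 21 → (21,23); next start ≥ 23 → (25,26); next start ≥ 26 → (26,28).
Selected: (2,3) (4,6) (7,9) (10,13) (19,21) (21,23) (25,26) (26,28)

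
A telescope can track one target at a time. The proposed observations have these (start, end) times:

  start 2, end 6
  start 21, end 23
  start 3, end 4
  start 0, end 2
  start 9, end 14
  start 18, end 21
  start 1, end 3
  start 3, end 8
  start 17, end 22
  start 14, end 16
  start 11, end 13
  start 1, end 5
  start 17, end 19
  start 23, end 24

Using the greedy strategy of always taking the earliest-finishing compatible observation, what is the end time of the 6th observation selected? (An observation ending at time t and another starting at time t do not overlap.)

23

Greedy by earliest finish: after sorting by end time, pick each interval compatible with the last pick.
Sorted by end: (0,2)  (1,3)  (3,4)  (1,5)  (2,6)  (3,8)  (11,13)  (9,14)  (14,16)  (17,19)  (18,21)  (17,22)  (21,23)  (23,24)
take (0,2); take (3,4); skip (1,5); take (11,13); take (14,16); take (17,19); skip (17,22); take (21,23); take (23,24).
Selected: (0,2) (3,4) (11,13) (14,16) (17,19) (21,23) (23,24)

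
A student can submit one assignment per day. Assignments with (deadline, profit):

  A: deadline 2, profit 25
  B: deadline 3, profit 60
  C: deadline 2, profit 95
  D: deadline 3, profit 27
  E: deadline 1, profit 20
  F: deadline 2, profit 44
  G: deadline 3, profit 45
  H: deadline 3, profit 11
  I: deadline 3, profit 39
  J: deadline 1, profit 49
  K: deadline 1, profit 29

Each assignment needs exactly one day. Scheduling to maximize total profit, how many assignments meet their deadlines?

Sort by profit descending; place each in the latest free slot ≤ its deadline.
Profit order: C=95 B=60 J=49 G=45 F=44 I=39 K=29 D=27 A=25 E=20 H=11
Assign: C→slot 2, B→slot 3, J→slot 1, G skipped, F skipped, I skipped, K skipped, D skipped, A skipped, E skipped, H skipped.
Slots: [1:J] [2:C] [3:B]
3 of 11 scheduled.

3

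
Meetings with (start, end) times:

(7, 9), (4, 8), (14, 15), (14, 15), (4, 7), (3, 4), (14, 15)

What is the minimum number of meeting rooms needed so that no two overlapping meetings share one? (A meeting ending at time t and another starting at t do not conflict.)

Events (time:±→running): 3:+→1 4:-→0 4:+→1 4:+→2 7:-→1 7:+→2 8:-→1 9:-→0 14:+→1 14:+→2 14:+→3 … peak 3.

3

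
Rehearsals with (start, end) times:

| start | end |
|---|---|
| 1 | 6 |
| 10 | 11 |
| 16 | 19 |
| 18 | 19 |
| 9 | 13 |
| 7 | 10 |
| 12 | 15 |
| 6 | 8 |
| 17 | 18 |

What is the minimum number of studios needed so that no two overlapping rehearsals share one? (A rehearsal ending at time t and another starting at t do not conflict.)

2

Count concurrent intervals with a sweep; the peak is the room count.
Events (time:±→running): 1:+→1 6:-→0 6:+→1 7:+→2 … peak 2.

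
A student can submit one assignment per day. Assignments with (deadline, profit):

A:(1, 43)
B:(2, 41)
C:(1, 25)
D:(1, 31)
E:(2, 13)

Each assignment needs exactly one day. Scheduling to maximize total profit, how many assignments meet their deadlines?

2

Profit order: A=43 B=41 D=31 C=25 E=13
Assign: A→slot 1, B→slot 2, D skipped, C skipped, E skipped.
Slots: [1:A] [2:B]
2 of 5 scheduled.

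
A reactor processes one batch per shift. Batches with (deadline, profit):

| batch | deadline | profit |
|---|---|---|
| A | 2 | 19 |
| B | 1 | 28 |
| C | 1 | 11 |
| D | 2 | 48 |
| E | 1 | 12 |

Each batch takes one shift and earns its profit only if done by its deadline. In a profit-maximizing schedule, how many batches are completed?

2

Profit order: D=48 B=28 A=19 E=12 C=11
Assign: D→slot 2, B→slot 1, A skipped, E skipped, C skipped.
Slots: [1:B] [2:D]
2 of 5 scheduled.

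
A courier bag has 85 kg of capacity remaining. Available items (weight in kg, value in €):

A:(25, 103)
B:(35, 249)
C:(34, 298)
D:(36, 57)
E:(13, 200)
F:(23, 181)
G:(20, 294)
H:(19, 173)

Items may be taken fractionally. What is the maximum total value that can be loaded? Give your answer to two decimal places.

Sort by value per unit weight and fill in that order.
Order: E (200/13=15.38) > G (294/20=14.70) > H (173/19=9.11) > C (298/34=8.76) > F (181/23=7.87) > B (249/35=7.11) > A (103/25=4.12) > D (57/36=1.58)
Fill: take E (13 @ 200) → take G (20 @ 294) → take H (19 @ 173) → take 33/34 of C → 289.24; 85/85 used.
Total value = 956.24

956.24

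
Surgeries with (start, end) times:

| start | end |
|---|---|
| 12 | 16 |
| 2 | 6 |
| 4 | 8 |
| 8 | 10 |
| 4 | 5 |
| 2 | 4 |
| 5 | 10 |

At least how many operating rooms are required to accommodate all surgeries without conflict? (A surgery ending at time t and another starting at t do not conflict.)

The answer is the maximum number of intervals overlapping at any instant.
Events (time:±→running): 2:+→1 2:+→2 4:-→1 4:+→2 4:+→3 … peak 3.

3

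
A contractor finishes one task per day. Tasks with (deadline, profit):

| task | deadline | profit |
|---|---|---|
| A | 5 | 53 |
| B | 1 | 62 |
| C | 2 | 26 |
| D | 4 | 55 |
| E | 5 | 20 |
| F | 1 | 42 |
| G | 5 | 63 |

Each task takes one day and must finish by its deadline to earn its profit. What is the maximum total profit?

Profit order: G=63 B=62 D=55 A=53 F=42 C=26 E=20
Assign: G→slot 5, B→slot 1, D→slot 4, A→slot 3, F skipped, C→slot 2, E skipped.
Slots: [1:B] [2:C] [3:A] [4:D] [5:G]
Profit = 62 + 26 + 53 + 55 + 63 = 259

259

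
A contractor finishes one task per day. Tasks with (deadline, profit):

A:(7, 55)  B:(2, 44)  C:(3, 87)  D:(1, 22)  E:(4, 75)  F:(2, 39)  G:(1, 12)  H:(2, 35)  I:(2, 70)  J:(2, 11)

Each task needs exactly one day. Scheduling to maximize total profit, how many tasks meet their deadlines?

5

By profit: C(d3,87), E(d4,75), I(d2,70), A(d7,55), B(d2,44), F(d2,39), H(d2,35), D(d1,22), G(d1,12), J(d2,11)
C→slot 3; E→slot 4; I→slot 2; A→slot 7; B→slot 1; F skipped; H skipped; D skipped; G skipped; J skipped.
5 of 10 scheduled.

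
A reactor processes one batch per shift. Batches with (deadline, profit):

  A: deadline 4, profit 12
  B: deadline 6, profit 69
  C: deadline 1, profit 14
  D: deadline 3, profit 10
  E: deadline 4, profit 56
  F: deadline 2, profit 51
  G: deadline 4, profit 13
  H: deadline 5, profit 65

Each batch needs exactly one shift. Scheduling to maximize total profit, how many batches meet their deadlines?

6

By profit: B(d6,69), H(d5,65), E(d4,56), F(d2,51), C(d1,14), G(d4,13), A(d4,12), D(d3,10)
B→slot 6; H→slot 5; E→slot 4; F→slot 2; C→slot 1; G→slot 3; A skipped; D skipped.
6 of 8 scheduled.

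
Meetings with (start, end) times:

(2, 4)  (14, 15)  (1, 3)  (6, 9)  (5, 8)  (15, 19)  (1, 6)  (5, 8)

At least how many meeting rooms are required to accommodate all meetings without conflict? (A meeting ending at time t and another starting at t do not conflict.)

3

Count concurrent intervals with a sweep; the peak is the room count.
Events (time:±→running): 1:+→1 1:+→2 2:+→3 … peak 3.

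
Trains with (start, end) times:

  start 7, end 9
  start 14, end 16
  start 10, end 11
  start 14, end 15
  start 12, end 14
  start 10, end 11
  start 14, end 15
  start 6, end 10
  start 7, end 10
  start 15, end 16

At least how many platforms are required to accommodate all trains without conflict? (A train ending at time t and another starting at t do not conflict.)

3

The answer is the maximum number of intervals overlapping at any instant.
starts: [6, 7, 7, 10, 10, 12, 14, 14, 14, 15]
ends:   [9, 10, 10, 11, 11, 14, 15, 15, 16, 16]
s6→1 s7→2 s7→3  — peak 3.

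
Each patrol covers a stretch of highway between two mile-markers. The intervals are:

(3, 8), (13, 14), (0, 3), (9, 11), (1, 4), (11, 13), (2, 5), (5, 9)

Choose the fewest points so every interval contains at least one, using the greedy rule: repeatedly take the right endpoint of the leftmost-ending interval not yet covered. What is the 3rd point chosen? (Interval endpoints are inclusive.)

13

Sorted: [0,3] [1,4] [2,5] [3,8] [5,9] [9,11] [11,13] [13,14]
{[0,3],[1,4],[2,5],[3,8]} hit by 3; {[5,9],[9,11]} hit by 9; {[11,13],[13,14]} hit by 13.
Points: 3, 9, 13 (3 total).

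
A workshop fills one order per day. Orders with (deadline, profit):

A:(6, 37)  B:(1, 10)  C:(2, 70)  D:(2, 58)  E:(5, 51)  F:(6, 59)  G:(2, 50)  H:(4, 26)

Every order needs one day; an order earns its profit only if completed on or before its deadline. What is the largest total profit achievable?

301

Take jobs in profit order; each goes to the latest open slot no later than its deadline.
By profit: C(d2,70), F(d6,59), D(d2,58), E(d5,51), G(d2,50), A(d6,37), H(d4,26), B(d1,10)
C→slot 2; F→slot 6; D→slot 1; E→slot 5; G skipped; A→slot 4; H→slot 3; B skipped.
Profit = 58 + 70 + 26 + 37 + 51 + 59 = 301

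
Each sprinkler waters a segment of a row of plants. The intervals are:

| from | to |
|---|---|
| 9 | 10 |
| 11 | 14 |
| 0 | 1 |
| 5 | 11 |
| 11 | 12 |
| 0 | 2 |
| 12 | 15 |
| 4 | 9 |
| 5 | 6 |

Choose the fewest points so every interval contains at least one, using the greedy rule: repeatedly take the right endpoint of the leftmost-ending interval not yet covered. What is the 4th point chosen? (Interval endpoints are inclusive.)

Sorted: [0,1] [0,2] [5,6] [4,9] [9,10] [5,11] [11,12] [11,14] [12,15]
{[0,1],[0,2]} hit by 1; {[5,6],[4,9]} hit by 6; {[9,10],[5,11]} hit by 10; {[11,12],[11,14],[12,15]} hit by 12.
Points: 1, 6, 10, 12 (4 total).

12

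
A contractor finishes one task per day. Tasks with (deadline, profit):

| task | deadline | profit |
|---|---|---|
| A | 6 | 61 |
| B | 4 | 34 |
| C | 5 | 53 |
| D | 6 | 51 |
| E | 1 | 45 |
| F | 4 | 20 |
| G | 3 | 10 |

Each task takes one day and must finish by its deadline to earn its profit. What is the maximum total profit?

Sort by profit descending; place each in the latest free slot ≤ its deadline.
Profit order: A=61 C=53 D=51 E=45 B=34 F=20 G=10
Assign: A→slot 6, C→slot 5, D→slot 4, E→slot 1, B→slot 3, F→slot 2, G skipped.
Slots: [1:E] [2:F] [3:B] [4:D] [5:C] [6:A]
Profit = 45 + 20 + 34 + 51 + 53 + 61 = 264

264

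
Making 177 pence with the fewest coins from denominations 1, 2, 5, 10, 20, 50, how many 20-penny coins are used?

1

Use the largest denomination that fits, subtract, and repeat.
177 = 3×50 + 1×20 + 1×5 + 1×2
Count of 20: 1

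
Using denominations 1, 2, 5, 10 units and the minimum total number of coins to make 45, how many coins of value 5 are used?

45 − 4×10→5 − 1×5→0
Count of 5: 1

1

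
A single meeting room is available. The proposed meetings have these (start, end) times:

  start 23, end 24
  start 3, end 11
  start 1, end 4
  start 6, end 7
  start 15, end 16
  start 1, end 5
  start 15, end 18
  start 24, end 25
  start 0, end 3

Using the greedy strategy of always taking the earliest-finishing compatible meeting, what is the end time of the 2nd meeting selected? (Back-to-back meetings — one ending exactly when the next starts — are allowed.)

7

Greedy by earliest finish: after sorting by end time, pick each interval compatible with the last pick.
Sorted by end: (0,3)  (1,4)  (1,5)  (6,7)  (3,11)  (15,16)  (15,18)  (23,24)  (24,25)
take (0,3); skip (1,4); skip (1,5); take (6,7); take (15,16); take (23,24); take (24,25).
Selected: (0,3) (6,7) (15,16) (23,24) (24,25)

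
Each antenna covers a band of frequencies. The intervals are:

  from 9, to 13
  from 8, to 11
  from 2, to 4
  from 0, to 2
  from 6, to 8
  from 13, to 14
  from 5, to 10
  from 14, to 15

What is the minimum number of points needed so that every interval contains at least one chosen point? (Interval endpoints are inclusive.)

4

Sort by right endpoint; whenever an interval is uncovered, place a point at its right end.
By right end: [0,2]  [2,4]  [6,8]  [5,10]  [8,11]  [9,13]  [13,14]  [14,15]
[0,2] uncovered → point at 2; [6,8] uncovered → point at 8; [9,13] uncovered → point at 13; [14,15] uncovered → point at 15.
Points: 2, 8, 13, 15 (4 total).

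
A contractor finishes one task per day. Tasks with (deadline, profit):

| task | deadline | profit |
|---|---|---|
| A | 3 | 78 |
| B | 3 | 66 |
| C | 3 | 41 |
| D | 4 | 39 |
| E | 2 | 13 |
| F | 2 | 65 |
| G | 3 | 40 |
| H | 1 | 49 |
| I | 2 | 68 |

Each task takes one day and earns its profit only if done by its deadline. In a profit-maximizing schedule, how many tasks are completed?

4

Sort by profit descending; place each in the latest free slot ≤ its deadline.
By profit: A(d3,78), I(d2,68), B(d3,66), F(d2,65), H(d1,49), C(d3,41), G(d3,40), D(d4,39), E(d2,13)
A→slot 3; I→slot 2; B→slot 1; F skipped; H skipped; C skipped; G skipped; D→slot 4; E skipped.
4 of 9 scheduled.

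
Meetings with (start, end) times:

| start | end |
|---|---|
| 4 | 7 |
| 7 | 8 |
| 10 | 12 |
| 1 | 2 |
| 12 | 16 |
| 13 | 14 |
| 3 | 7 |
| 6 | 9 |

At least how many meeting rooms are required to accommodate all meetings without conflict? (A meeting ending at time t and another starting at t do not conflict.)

Count concurrent intervals with a sweep; the peak is the room count.
starts: [1, 3, 4, 6, 7, 10, 12, 13]
ends:   [2, 7, 7, 8, 9, 12, 14, 16]
s1→1 e2→0 s3→1 s4→2 s6→3  — peak 3.

3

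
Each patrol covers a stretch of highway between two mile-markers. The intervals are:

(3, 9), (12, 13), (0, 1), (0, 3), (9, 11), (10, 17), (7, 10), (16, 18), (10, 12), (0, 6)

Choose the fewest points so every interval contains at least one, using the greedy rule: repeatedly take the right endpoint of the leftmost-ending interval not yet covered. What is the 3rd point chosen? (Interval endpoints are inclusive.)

By right end: [0,1]  [0,3]  [0,6]  [3,9]  [7,10]  [9,11]  [10,12]  [12,13]  [10,17]  [16,18]
[0,1] uncovered → point at 1; [3,9] uncovered → point at 9; [10,12] uncovered → point at 12; [16,18] uncovered → point at 18.
Points: 1, 9, 12, 18 (4 total).

12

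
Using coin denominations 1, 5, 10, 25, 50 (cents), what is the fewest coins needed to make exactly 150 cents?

Greedy: take as many of the largest coin as possible, then repeat with the remainder.
150 − 3×50→0
Total coins = 3 = 3

3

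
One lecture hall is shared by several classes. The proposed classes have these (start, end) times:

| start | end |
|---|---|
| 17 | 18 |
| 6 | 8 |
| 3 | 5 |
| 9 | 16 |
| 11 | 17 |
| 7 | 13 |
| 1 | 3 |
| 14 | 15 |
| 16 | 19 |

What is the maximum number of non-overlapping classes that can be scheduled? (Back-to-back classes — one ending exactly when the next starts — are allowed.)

By end time: (1,3), (3,5), (6,8), (7,13), (14,15), (9,16), (11,17), (17,18), (16,19).
Pick (1,3); next start ≥ 3 → (3,5); next start ≥ 5 → (6,8); next start ≥ 8 → (14,15); next start ≥ 15 → (17,18).
Selected 5 classes.

5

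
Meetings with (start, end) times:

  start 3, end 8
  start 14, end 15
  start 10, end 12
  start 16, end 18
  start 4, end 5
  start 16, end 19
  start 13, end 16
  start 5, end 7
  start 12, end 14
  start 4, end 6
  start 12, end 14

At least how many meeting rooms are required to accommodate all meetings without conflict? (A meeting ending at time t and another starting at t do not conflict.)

Events (time:±→running): 3:+→1 4:+→2 4:+→3 … peak 3.

3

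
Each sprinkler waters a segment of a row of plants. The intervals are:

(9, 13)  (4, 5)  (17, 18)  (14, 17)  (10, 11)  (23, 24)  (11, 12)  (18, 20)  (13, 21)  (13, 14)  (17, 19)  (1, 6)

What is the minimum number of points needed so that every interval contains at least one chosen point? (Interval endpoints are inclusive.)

5

Process intervals by earliest right end; each time one isn't hit yet, stab at its right endpoint.
By right end: [4,5]  [1,6]  [10,11]  [11,12]  [9,13]  [13,14]  [14,17]  [17,18]  [17,19]  [18,20]  [13,21]  [23,24]
[4,5] uncovered → point at 5; [10,11] uncovered → point at 11; [13,14] uncovered → point at 14; [17,18] uncovered → point at 18; [23,24] uncovered → point at 24.
Points: 5, 11, 14, 18, 24 (5 total).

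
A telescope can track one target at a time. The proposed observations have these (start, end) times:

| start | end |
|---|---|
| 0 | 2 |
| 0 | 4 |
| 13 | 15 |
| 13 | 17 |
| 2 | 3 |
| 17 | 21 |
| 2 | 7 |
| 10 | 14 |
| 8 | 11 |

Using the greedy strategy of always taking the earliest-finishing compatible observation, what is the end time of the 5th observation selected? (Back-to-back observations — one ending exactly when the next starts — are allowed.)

Greedy by earliest finish: after sorting by end time, pick each interval compatible with the last pick.
Sorted by end: (0,2)  (2,3)  (0,4)  (2,7)  (8,11)  (10,14)  (13,15)  (13,17)  (17,21)
take (0,2); take (2,3); skip (2,7); take (8,11); take (13,15); take (17,21).
Selected: (0,2) (2,3) (8,11) (13,15) (17,21)

21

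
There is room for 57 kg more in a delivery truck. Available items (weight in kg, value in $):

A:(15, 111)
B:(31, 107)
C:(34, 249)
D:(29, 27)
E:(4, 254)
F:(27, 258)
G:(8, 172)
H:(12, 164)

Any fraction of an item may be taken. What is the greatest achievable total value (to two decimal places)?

Ratios (sorted): E 63.50, G 21.50, H 13.67, F 9.56, A 7.40, C 7.32, B 3.45, D 0.93
take E (4 @ 254); take G (8 @ 172); take H (12 @ 164); take F (27 @ 258); take 6/15 of A → 44.40. Capacity used 57/57.
Total value = 892.40

892.40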